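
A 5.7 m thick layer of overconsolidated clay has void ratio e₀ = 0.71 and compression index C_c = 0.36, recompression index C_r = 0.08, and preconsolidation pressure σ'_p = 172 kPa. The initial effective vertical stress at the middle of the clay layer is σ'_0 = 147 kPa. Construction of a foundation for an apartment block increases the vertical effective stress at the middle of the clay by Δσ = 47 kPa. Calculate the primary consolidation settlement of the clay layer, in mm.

S_c ≈ 80.9 mm

Final effective stress: σ'_f = 147 + 47 = 194 kPa.
σ'_f = 194 > σ'_p = 172 kPa, so the stress path crosses the preconsolidation pressure — recompression up to σ'_p, then virgin compression beyond:
S_c = H/(1+e₀)·[C_r·log₁₀(σ'_p/σ'_0) + C_c·log₁₀(σ'_f/σ'_p)]
    = 5.7/1.71 × [0.08×log₁₀(172/147) + 0.36×log₁₀(194/172)]
    = 3.3333 × [0.0054569 + 0.018818] = 0.08092 m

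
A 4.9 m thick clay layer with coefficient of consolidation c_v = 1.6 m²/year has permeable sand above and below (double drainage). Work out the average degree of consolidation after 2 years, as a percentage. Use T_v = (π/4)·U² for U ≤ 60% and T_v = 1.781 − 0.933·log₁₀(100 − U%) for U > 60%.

Drainage path length: H_d = H/2 = 2.45 m (double drainage).
T_v = c_v·t/H_d² = 1.6×2/2.45² = 0.53311.
T_v = 0.53311 corresponds to the U > 60% branch:
U = 1 − 10^((1.781 − T_v)/0.933)/100 = 0.7825

U ≈ 78.2 %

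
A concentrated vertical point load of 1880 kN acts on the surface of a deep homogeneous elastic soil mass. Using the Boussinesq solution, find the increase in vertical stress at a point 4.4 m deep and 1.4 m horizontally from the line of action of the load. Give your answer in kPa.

Δσ_z ≈ 36.4 kPa

Boussinesq vertical stress below a point load on an elastic half-space:
Δσ_z = 3P/(2πz²) · [1 + (r/z)²]^(−5/2)
r/z = 1.4/4.4 = 0.31818; [1+(r/z)²]^(−5/2) = 0.78577.
Δσ_z = 3×1880/(2π×4.4²) × 0.78577 = 46.365 × 0.78577 = 36.43 kPa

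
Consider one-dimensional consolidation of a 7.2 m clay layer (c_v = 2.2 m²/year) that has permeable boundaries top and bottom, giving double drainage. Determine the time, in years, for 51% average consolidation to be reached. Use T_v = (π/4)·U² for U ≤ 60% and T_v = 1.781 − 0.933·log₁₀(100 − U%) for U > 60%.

Drainage path length: H_d = H/2 = 3.6 m (double drainage).
U ≤ 60%: T_v = (π/4)·U² = (π/4)×0.51² = 0.20428.
t = T_v·H_d²/c_v = 0.20428×3.6²/2.2 = 1.203 years.

t ≈ 1.2 years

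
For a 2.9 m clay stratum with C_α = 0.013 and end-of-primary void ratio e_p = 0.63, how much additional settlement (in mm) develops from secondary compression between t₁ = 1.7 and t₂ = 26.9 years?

S_s ≈ 27.7 mm

Secondary compression: S_s = C_α·H/(1+e_p)·log₁₀(t₂/t₁)
S_s = 0.013×2.9/(1+0.63)×log₁₀(26.9/1.7)
    = 0.02313 × 1.199 = 0.02774 m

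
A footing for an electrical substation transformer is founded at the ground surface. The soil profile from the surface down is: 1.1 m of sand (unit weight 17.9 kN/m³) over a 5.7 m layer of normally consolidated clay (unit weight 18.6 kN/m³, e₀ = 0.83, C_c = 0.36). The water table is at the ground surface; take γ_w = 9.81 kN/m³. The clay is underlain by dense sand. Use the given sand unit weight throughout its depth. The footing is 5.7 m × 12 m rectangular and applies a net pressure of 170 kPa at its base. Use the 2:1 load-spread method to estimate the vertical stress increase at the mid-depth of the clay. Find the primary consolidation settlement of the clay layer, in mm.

Mid-depth of clay below the ground surface: z = 1.1 + 5.7/2 = 3.95 m.
Total vertical stress at mid-clay: σ_v = 17.9×1.1 + 18.6×2.85 = 72.7 kPa.
Pore pressure: u = 9.81×(3.95 − 0) = 38.75 kPa.
Initial effective stress: σ'_0 = σ_v − u = 72.7 − 38.75 = 33.95 kPa.
Stress increase at mid-clay by the 2:1 spreading method:
Δσ = qBL/((B+z)(L+z)) = 170×5.7×12/((5.7+3.95)(12+3.95)) = 75.547 kPa
Final effective stress: σ'_f = σ'_0 + Δσ = 33.95 + 75.547 = 109.5 kPa.
Normally consolidated clay, so the full stress increment lies on the virgin compression line:
S_c = C_c·H/(1+e₀)·log₁₀(σ'_f/σ'_0) = 0.36×5.7/(1+0.83)×log₁₀(109.5/33.95)
    = 1.1213 × 0.50857 = 0.5703 m

S_c ≈ 570 mm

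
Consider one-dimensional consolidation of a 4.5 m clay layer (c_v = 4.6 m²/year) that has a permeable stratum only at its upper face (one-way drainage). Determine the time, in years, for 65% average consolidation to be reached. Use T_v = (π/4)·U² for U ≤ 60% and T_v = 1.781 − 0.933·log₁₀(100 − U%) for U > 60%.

t ≈ 1.5 years

Drainage path length: H_d = H = 4.5 m (single drainage).
U > 60%: T_v = 1.781 − 0.933·log₁₀(100 − 65) = 0.34038.
t = T_v·H_d²/c_v = 0.34038×4.5²/4.6 = 1.498 years.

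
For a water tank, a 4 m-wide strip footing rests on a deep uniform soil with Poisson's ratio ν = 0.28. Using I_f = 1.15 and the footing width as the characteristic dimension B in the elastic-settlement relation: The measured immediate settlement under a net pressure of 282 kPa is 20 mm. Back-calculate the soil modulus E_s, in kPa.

E_s ≈ 59800 kPa

S_e = q·B·(1−ν²)/E_s · I_f  ⇒  E_s = q·B·(1−ν²)·I_f / S_e.
E_s = 282 × 4 × 0.9216 × 1.15 / 0.02 = 59770 kPa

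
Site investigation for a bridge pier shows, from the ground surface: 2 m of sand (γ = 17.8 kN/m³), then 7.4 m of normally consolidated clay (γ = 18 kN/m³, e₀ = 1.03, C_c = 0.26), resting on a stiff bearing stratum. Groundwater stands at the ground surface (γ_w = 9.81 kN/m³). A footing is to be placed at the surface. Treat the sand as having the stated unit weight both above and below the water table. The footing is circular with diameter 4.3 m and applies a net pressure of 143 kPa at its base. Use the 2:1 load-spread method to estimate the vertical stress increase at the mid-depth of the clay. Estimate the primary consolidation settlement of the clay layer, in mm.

Mid-depth of clay below the ground surface: z = 2 + 7.4/2 = 5.7 m.
Total vertical stress at mid-clay: σ_v = 17.8×2 + 18×3.7 = 102.2 kPa.
Pore pressure: u = 9.81×(5.7 − 0) = 55.917 kPa.
Initial effective stress: σ'_0 = σ_v − u = 102.2 − 55.917 = 46.283 kPa.
Stress increase at mid-clay by the 2:1 spreading method:
Δσ ≈ qD²/(D+z)² = 143×4.3²/(4.3+5.7)² = 26.441 kPa
Final effective stress: σ'_f = σ'_0 + Δσ = 46.283 + 26.441 = 72.724 kPa.
Normally consolidated clay, so the full stress increment lies on the virgin compression line:
S_c = C_c·H/(1+e₀)·log₁₀(σ'_f/σ'_0) = 0.26×7.4/(1+1.03)×log₁₀(72.724/46.283)
    = 0.94778 × 0.19626 = 0.186 m

S_c ≈ 186 mm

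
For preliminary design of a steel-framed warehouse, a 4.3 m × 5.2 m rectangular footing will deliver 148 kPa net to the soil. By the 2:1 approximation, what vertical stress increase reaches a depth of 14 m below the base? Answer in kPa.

Δσ_z ≈ 9.42 kPa

By the 2:1 method the load spreads at 1 horizontal : 2 vertical, so at depth z the loaded area has grown by z in each plan dimension:
Δσ = qBL/((B+z)(L+z)) = 148×4.3×5.2/((4.3+14)(5.2+14)) = 9.4185 kPa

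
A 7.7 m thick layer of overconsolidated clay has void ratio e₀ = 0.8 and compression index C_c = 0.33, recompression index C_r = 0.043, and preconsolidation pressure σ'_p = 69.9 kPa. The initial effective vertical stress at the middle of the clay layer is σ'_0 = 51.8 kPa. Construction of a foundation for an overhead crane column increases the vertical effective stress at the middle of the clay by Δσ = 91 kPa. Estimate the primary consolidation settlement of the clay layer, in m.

Final effective stress: σ'_f = 51.8 + 91 = 142.8 kPa.
σ'_f = 142.8 > σ'_p = 69.9 kPa, so the stress path crosses the preconsolidation pressure — recompression up to σ'_p, then virgin compression beyond:
S_c = H/(1+e₀)·[C_r·log₁₀(σ'_p/σ'_0) + C_c·log₁₀(σ'_f/σ'_p)]
    = 7.7/1.8 × [0.043×log₁₀(69.9/51.8) + 0.33×log₁₀(142.8/69.9)]
    = 4.2778 × [0.0055963 + 0.10238] = 0.4619 m

S_c ≈ 0.462 m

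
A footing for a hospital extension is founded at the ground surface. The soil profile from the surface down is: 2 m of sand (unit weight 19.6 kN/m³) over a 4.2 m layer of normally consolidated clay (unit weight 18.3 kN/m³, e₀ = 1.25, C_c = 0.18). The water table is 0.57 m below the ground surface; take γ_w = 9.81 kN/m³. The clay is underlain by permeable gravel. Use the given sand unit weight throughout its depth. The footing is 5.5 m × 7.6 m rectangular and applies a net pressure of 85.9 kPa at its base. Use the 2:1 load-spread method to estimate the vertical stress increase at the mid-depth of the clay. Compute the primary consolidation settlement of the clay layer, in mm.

Mid-depth of clay below the ground surface: z = 2 + 4.2/2 = 4.1 m.
Total vertical stress at mid-clay: σ_v = 19.6×2 + 18.3×2.1 = 77.63 kPa.
Pore pressure: u = 9.81×(4.1 − 0.57) = 34.629 kPa.
Initial effective stress: σ'_0 = σ_v − u = 77.63 − 34.629 = 43.001 kPa.
Stress increase at mid-clay by the 2:1 spreading method:
Δσ = qBL/((B+z)(L+z)) = 85.9×5.5×7.6/((5.5+4.1)(7.6+4.1)) = 31.968 kPa
Final effective stress: σ'_f = σ'_0 + Δσ = 43.001 + 31.968 = 74.969 kPa.
Normally consolidated clay, so the full stress increment lies on the virgin compression line:
S_c = C_c·H/(1+e₀)·log₁₀(σ'_f/σ'_0) = 0.18×4.2/(1+1.25)×log₁₀(74.969/43.001)
    = 0.336 × 0.2414 = 0.08111 m

S_c ≈ 81.1 mm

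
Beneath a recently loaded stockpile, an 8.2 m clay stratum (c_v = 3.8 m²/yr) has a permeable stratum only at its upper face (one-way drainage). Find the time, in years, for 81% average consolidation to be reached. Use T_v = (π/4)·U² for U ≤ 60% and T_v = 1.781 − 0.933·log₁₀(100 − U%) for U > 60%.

t ≈ 10.4 years

Drainage path length: H_d = H = 8.2 m (single drainage).
U > 60%: T_v = 1.781 − 0.933·log₁₀(100 − 81) = 0.58792.
t = T_v·H_d²/c_v = 0.58792×8.2²/3.8 = 10.4 years.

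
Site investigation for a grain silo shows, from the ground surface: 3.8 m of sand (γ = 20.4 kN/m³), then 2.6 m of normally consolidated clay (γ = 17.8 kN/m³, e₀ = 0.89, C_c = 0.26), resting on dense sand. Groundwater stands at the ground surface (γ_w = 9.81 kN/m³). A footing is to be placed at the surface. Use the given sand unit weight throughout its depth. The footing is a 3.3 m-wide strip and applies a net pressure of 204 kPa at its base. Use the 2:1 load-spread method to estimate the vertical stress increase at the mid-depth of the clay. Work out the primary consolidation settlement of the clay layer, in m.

Mid-depth of clay below the ground surface: z = 3.8 + 2.6/2 = 5.1 m.
Total vertical stress at mid-clay: σ_v = 20.4×3.8 + 17.8×1.3 = 100.66 kPa.
Pore pressure: u = 9.81×(5.1 − 0) = 50.031 kPa.
Initial effective stress: σ'_0 = σ_v − u = 100.66 − 50.031 = 50.629 kPa.
Stress increase at mid-clay by the 2:1 spreading method:
Δσ = qB/(B+z) = 204×3.3/(3.3+5.1) = 80.143 kPa
Final effective stress: σ'_f = σ'_0 + Δσ = 50.629 + 80.143 = 130.77 kPa.
Normally consolidated clay, so the full stress increment lies on the virgin compression line:
S_c = C_c·H/(1+e₀)·log₁₀(σ'_f/σ'_0) = 0.26×2.6/(1+0.89)×log₁₀(130.77/50.629)
    = 0.35767 × 0.41211 = 0.1474 m

S_c ≈ 0.147 m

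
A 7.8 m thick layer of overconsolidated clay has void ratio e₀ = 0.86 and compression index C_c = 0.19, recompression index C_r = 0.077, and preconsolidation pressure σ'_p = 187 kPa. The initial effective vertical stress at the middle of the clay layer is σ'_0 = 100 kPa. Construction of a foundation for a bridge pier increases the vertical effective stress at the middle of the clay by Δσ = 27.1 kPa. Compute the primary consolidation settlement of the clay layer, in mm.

Final effective stress: σ'_f = 100 + 27.1 = 127.1 kPa.
σ'_f = 127.1 ≤ σ'_p = 187 kPa, so the clay remains overconsolidated and only the recompression index applies:
S_c = C_r·H/(1+e₀)·log₁₀(σ'_f/σ'_0) = 0.077×7.8/1.86×log₁₀(127.1/100)
    = 0.3229 × 0.10415 = 0.03363 m

S_c ≈ 33.6 mm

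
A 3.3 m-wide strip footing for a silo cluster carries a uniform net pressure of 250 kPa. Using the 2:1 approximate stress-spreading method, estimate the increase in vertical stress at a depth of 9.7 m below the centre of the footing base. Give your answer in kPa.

Δσ_z ≈ 63.5 kPa

By the 2:1 method the load spreads at 1 horizontal : 2 vertical, so at depth z the loaded area has grown by z in each plan dimension:
Δσ = qB/(B+z) = 250×3.3/(3.3+9.7) = 63.462 kPa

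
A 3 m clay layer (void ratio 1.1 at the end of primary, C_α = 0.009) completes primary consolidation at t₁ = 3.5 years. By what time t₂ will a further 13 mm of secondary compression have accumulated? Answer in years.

t₂ ≈ 35.9 years

S_s = C_α·H/(1+e_p)·log₁₀(t₂/t₁) ⇒ log₁₀(t₂/t₁) = S_s·(1+e_p)/(C_α·H).
log₁₀(t₂/t₁) = 0.013 × (1+1.1) / (0.009×3) = 1.011
t₂ = t₁ × 10^1.011 = 3.5 × 10.26 = 35.91 years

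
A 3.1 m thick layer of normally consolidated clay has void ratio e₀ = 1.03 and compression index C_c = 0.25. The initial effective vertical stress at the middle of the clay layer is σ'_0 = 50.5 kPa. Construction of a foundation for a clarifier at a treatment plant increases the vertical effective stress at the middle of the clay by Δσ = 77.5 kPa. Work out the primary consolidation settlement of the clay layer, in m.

Final effective stress: σ'_f = σ'_0 + Δσ = 50.5 + 77.5 = 128 kPa.
Normally consolidated clay, so the full stress increment lies on the virgin compression line:
S_c = C_c·H/(1+e₀)·log₁₀(σ'_f/σ'_0) = 0.25×3.1/(1+1.03)×log₁₀(128/50.5)
    = 0.38177 × 0.40392 = 0.1542 m

S_c ≈ 0.154 m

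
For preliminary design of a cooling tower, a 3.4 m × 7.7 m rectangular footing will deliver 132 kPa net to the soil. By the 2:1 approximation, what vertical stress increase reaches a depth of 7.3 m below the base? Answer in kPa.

By the 2:1 method the load spreads at 1 horizontal : 2 vertical, so at depth z the loaded area has grown by z in each plan dimension:
Δσ = qBL/((B+z)(L+z)) = 132×3.4×7.7/((3.4+7.3)(7.7+7.3)) = 21.531 kPa

Δσ_z ≈ 21.5 kPa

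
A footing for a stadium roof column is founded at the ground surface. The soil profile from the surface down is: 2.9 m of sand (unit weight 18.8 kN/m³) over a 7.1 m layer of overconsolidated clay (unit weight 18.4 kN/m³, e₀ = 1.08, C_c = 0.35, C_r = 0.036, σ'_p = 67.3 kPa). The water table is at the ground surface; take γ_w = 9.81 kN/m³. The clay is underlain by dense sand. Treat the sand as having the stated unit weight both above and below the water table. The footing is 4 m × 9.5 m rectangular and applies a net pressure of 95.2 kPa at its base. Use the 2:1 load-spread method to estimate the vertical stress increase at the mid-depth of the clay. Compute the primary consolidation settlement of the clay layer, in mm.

Mid-depth of clay below the ground surface: z = 2.9 + 7.1/2 = 6.45 m.
Total vertical stress at mid-clay: σ_v = 18.8×2.9 + 18.4×3.55 = 119.84 kPa.
Pore pressure: u = 9.81×(6.45 − 0) = 63.275 kPa.
Initial effective stress: σ'_0 = σ_v − u = 119.84 − 63.275 = 56.565 kPa.
Stress increase at mid-clay by the 2:1 spreading method:
Δσ = qBL/((B+z)(L+z)) = 95.2×4×9.5/((4+6.45)(9.5+6.45)) = 21.704 kPa
Final effective stress: σ'_f = 56.565 + 21.704 = 78.269 kPa.
σ'_f = 78.269 > σ'_p = 67.3 kPa, so the stress path crosses the preconsolidation pressure — recompression up to σ'_p, then virgin compression beyond:
S_c = H/(1+e₀)·[C_r·log₁₀(σ'_p/σ'_0) + C_c·log₁₀(σ'_f/σ'_p)]
    = 7.1/2.08 × [0.036×log₁₀(67.3/56.565) + 0.35×log₁₀(78.269/67.3)]
    = 3.4135 × [0.0027168 + 0.022951] = 0.08762 m

S_c ≈ 87.6 mm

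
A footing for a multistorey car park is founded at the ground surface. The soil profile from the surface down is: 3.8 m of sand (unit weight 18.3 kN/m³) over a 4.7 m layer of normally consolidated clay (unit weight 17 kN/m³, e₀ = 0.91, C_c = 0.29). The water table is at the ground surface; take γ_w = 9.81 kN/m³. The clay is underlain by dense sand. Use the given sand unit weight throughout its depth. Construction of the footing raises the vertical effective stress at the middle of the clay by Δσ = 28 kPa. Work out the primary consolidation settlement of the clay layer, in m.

Mid-depth of clay below the ground surface: z = 3.8 + 4.7/2 = 6.15 m.
Total vertical stress at mid-clay: σ_v = 18.3×3.8 + 17×2.35 = 109.49 kPa.
Pore pressure: u = 9.81×(6.15 − 0) = 60.332 kPa.
Initial effective stress: σ'_0 = σ_v − u = 109.49 − 60.332 = 49.158 kPa.
Final effective stress: σ'_f = σ'_0 + Δσ = 49.158 + 28 = 77.158 kPa.
Normally consolidated clay, so the full stress increment lies on the virgin compression line:
S_c = C_c·H/(1+e₀)·log₁₀(σ'_f/σ'_0) = 0.29×4.7/(1+0.91)×log₁₀(77.158/49.158)
    = 0.71361 × 0.19579 = 0.1397 m

S_c ≈ 0.14 m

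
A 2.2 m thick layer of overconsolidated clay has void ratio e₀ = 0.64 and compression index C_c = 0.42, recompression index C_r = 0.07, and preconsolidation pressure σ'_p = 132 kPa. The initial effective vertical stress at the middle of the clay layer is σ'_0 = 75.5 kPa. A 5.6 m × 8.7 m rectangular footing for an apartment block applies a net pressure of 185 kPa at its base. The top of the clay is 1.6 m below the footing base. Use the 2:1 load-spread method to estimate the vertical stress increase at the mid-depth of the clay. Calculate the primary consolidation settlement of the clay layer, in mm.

S_c ≈ 85.8 mm

Mid-depth of clay below the footing base: z = 1.6 + 2.2/2 = 2.7 m.
Stress increase at mid-clay by the 2:1 spreading method:
Δσ = qBL/((B+z)(L+z)) = 185×5.6×8.7/((5.6+2.7)(8.7+2.7)) = 95.257 kPa
Final effective stress: σ'_f = 75.5 + 95.257 = 170.76 kPa.
σ'_f = 170.76 > σ'_p = 132 kPa, so the stress path crosses the preconsolidation pressure — recompression up to σ'_p, then virgin compression beyond:
S_c = H/(1+e₀)·[C_r·log₁₀(σ'_p/σ'_0) + C_c·log₁₀(σ'_f/σ'_p)]
    = 2.2/1.64 × [0.07×log₁₀(132/75.5) + 0.42×log₁₀(170.76/132)]
    = 1.3415 × [0.016984 + 0.046961] = 0.08578 m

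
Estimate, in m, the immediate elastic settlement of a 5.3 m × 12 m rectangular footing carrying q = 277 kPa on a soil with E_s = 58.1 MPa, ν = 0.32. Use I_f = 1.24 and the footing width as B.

S_e ≈ 0.0281 m

Immediate (elastic) settlement: S_e = q·B·(1−ν²)/E_s · I_f.
E_s = 58.1 MPa = 58100 kPa.
S_e = 277 × 5.3 × (1 − 0.32²) / 58100 × 1.24
    = 277 × 5.3 × 0.8976 / 58100 × 1.24
    = 0.02812 m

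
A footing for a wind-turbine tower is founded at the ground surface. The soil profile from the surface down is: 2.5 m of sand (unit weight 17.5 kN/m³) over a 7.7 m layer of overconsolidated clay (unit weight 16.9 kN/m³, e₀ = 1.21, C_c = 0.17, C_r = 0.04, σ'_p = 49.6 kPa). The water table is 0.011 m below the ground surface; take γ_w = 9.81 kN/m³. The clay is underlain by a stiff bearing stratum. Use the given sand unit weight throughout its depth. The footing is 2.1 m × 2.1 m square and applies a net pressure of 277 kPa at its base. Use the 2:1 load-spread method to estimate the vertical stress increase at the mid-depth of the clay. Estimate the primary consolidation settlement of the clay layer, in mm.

Mid-depth of clay below the ground surface: z = 2.5 + 7.7/2 = 6.35 m.
Total vertical stress at mid-clay: σ_v = 17.5×2.5 + 16.9×3.85 = 108.81 kPa.
Pore pressure: u = 9.81×(6.35 − 0.011) = 62.186 kPa.
Initial effective stress: σ'_0 = σ_v − u = 108.81 − 62.186 = 46.624 kPa.
Stress increase at mid-clay by the 2:1 spreading method:
Δσ = qBL/((B+z)(L+z)) = 277×2.1×2.1/((2.1+6.35)(2.1+6.35)) = 17.108 kPa
Final effective stress: σ'_f = 46.624 + 17.108 = 63.732 kPa.
σ'_f = 63.732 > σ'_p = 49.6 kPa, so the stress path crosses the preconsolidation pressure — recompression up to σ'_p, then virgin compression beyond:
S_c = H/(1+e₀)·[C_r·log₁₀(σ'_p/σ'_0) + C_c·log₁₀(σ'_f/σ'_p)]
    = 7.7/2.21 × [0.04×log₁₀(49.6/46.624) + 0.17×log₁₀(63.732/49.6)]
    = 3.4842 × [0.0010749 + 0.018509] = 0.06823 m

S_c ≈ 68.2 mm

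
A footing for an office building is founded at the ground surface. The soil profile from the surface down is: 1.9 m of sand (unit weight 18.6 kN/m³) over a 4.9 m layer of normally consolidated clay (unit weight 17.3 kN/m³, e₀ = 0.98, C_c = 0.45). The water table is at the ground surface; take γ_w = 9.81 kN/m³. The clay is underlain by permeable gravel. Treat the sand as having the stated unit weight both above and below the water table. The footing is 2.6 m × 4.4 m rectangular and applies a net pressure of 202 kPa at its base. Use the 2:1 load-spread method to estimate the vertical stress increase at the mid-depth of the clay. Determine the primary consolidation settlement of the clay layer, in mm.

Mid-depth of clay below the ground surface: z = 1.9 + 4.9/2 = 4.35 m.
Total vertical stress at mid-clay: σ_v = 18.6×1.9 + 17.3×2.45 = 77.725 kPa.
Pore pressure: u = 9.81×(4.35 − 0) = 42.673 kPa.
Initial effective stress: σ'_0 = σ_v − u = 77.725 − 42.673 = 35.052 kPa.
Stress increase at mid-clay by the 2:1 spreading method:
Δσ = qBL/((B+z)(L+z)) = 202×2.6×4.4/((2.6+4.35)(4.4+4.35)) = 38 kPa
Final effective stress: σ'_f = σ'_0 + Δσ = 35.052 + 38 = 73.052 kPa.
Normally consolidated clay, so the full stress increment lies on the virgin compression line:
S_c = C_c·H/(1+e₀)·log₁₀(σ'_f/σ'_0) = 0.45×4.9/(1+0.98)×log₁₀(73.052/35.052)
    = 1.1136 × 0.31892 = 0.3551 m

S_c ≈ 355 mm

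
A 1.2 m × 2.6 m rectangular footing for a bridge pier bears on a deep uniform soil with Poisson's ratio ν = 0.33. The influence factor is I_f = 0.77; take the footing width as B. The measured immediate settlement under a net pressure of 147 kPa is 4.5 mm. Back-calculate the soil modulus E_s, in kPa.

S_e = q·B·(1−ν²)/E_s · I_f  ⇒  E_s = q·B·(1−ν²)·I_f / S_e.
E_s = 147 × 1.2 × 0.8911 × 0.77 / 0.0045 = 26900 kPa

E_s ≈ 26900 kPa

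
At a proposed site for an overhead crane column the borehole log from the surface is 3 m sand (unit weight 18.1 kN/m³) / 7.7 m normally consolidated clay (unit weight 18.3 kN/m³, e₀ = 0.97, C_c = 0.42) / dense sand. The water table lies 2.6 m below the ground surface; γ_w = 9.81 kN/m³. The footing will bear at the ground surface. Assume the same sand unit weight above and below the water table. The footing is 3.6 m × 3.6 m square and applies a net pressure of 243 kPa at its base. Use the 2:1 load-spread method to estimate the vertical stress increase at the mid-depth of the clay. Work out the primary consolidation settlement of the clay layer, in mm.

S_c ≈ 213 mm

Mid-depth of clay below the ground surface: z = 3 + 7.7/2 = 6.85 m.
Total vertical stress at mid-clay: σ_v = 18.1×3 + 18.3×3.85 = 124.75 kPa.
Pore pressure: u = 9.81×(6.85 − 2.6) = 41.693 kPa.
Initial effective stress: σ'_0 = σ_v − u = 124.75 − 41.693 = 83.057 kPa.
Stress increase at mid-clay by the 2:1 spreading method:
Δσ = qBL/((B+z)(L+z)) = 243×3.6×3.6/((3.6+6.85)(3.6+6.85)) = 28.839 kPa
Final effective stress: σ'_f = σ'_0 + Δσ = 83.057 + 28.839 = 111.9 kPa.
Normally consolidated clay, so the full stress increment lies on the virgin compression line:
S_c = C_c·H/(1+e₀)·log₁₀(σ'_f/σ'_0) = 0.42×7.7/(1+0.97)×log₁₀(111.9/83.057)
    = 1.6416 × 0.12945 = 0.2125 m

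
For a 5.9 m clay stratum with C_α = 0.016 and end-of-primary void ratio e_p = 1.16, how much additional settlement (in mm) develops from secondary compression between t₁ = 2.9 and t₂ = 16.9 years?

Secondary compression: S_s = C_α·H/(1+e_p)·log₁₀(t₂/t₁)
S_s = 0.016×5.9/(1+1.16)×log₁₀(16.9/2.9)
    = 0.0437 × 0.7655 = 0.03345 m

S_s ≈ 33.5 mm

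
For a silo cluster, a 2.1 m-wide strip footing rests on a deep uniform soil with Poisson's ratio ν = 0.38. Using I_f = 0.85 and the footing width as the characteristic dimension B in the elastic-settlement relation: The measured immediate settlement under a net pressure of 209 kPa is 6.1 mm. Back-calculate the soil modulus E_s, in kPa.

E_s ≈ 52300 kPa

S_e = q·B·(1−ν²)/E_s · I_f  ⇒  E_s = q·B·(1−ν²)·I_f / S_e.
E_s = 209 × 2.1 × 0.8556 × 0.85 / 0.0061 = 52330 kPa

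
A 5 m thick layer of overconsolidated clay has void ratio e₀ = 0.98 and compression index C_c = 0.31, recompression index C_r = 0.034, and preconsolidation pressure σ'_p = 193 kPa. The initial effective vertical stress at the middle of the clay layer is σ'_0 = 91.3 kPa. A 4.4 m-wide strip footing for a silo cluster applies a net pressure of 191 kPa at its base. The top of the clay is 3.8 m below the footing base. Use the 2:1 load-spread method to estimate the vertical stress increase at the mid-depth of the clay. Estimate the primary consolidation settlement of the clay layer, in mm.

Mid-depth of clay below the footing base: z = 3.8 + 5/2 = 6.3 m.
Stress increase at mid-clay by the 2:1 spreading method:
Δσ = qB/(B+z) = 191×4.4/(4.4+6.3) = 78.542 kPa
Final effective stress: σ'_f = 91.3 + 78.542 = 169.84 kPa.
σ'_f = 169.84 ≤ σ'_p = 193 kPa, so the clay remains overconsolidated and only the recompression index applies:
S_c = C_r·H/(1+e₀)·log₁₀(σ'_f/σ'_0) = 0.034×5/1.98×log₁₀(169.84/91.3)
    = 0.08586 × 0.26957 = 0.02315 m

S_c ≈ 23.1 mm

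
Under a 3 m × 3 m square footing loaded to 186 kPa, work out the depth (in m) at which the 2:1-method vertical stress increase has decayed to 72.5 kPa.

2:1 spreading — at depth z the loaded area has grown by z in each plan dimension:
qB²/(B+z)² = Δσ_z ⇒ z = B(√(q/Δσ_z) − 1) = 3×(√(186/72.5) − 1) = 1.805 m

z ≈ 1.81 m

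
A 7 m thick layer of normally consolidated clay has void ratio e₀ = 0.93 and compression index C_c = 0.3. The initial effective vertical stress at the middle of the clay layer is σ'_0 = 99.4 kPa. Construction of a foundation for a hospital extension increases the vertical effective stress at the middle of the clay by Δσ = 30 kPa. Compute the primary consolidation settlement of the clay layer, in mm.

Final effective stress: σ'_f = σ'_0 + Δσ = 99.4 + 30 = 129.4 kPa.
Normally consolidated clay, so the full stress increment lies on the virgin compression line:
S_c = C_c·H/(1+e₀)·log₁₀(σ'_f/σ'_0) = 0.3×7/(1+0.93)×log₁₀(129.4/99.4)
    = 1.0881 × 0.11455 = 0.1246 m

S_c ≈ 125 mm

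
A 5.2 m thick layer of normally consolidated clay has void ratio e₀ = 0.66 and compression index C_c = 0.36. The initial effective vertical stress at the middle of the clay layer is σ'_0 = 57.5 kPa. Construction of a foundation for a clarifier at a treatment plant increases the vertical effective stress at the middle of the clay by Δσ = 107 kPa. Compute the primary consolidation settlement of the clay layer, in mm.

Final effective stress: σ'_f = σ'_0 + Δσ = 57.5 + 107 = 164.5 kPa.
Normally consolidated clay, so the full stress increment lies on the virgin compression line:
S_c = C_c·H/(1+e₀)·log₁₀(σ'_f/σ'_0) = 0.36×5.2/(1+0.66)×log₁₀(164.5/57.5)
    = 1.1277 × 0.4565 = 0.5148 m

S_c ≈ 515 mm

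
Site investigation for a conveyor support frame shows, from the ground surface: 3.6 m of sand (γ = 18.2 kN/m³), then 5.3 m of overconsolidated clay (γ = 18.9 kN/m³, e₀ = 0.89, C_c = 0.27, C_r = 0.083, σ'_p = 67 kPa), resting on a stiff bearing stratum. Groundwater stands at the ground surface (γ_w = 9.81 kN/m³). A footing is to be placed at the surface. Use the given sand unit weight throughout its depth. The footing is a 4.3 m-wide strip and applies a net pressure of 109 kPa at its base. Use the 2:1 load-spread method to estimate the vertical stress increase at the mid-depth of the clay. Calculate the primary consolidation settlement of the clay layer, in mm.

S_c ≈ 149 mm

Mid-depth of clay below the ground surface: z = 3.6 + 5.3/2 = 6.25 m.
Total vertical stress at mid-clay: σ_v = 18.2×3.6 + 18.9×2.65 = 115.6 kPa.
Pore pressure: u = 9.81×(6.25 − 0) = 61.312 kPa.
Initial effective stress: σ'_0 = σ_v − u = 115.6 − 61.312 = 54.288 kPa.
Stress increase at mid-clay by the 2:1 spreading method:
Δσ = qB/(B+z) = 109×4.3/(4.3+6.25) = 44.427 kPa
Final effective stress: σ'_f = 54.288 + 44.427 = 98.715 kPa.
σ'_f = 98.715 > σ'_p = 67 kPa, so the stress path crosses the preconsolidation pressure — recompression up to σ'_p, then virgin compression beyond:
S_c = H/(1+e₀)·[C_r·log₁₀(σ'_p/σ'_0) + C_c·log₁₀(σ'_f/σ'_p)]
    = 5.3/1.89 × [0.083×log₁₀(67/54.288) + 0.27×log₁₀(98.715/67)]
    = 2.8042 × [0.0075838 + 0.045443] = 0.1487 m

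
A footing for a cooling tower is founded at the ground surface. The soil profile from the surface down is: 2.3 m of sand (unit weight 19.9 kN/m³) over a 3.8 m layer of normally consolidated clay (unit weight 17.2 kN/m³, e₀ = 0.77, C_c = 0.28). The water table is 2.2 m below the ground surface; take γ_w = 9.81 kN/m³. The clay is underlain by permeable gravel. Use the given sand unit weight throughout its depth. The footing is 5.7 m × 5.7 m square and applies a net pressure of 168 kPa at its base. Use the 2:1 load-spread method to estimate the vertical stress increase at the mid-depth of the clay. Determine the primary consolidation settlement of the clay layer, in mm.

Mid-depth of clay below the ground surface: z = 2.3 + 3.8/2 = 4.2 m.
Total vertical stress at mid-clay: σ_v = 19.9×2.3 + 17.2×1.9 = 78.45 kPa.
Pore pressure: u = 9.81×(4.2 − 2.2) = 19.62 kPa.
Initial effective stress: σ'_0 = σ_v − u = 78.45 − 19.62 = 58.83 kPa.
Stress increase at mid-clay by the 2:1 spreading method:
Δσ = qBL/((B+z)(L+z)) = 168×5.7×5.7/((5.7+4.2)(5.7+4.2)) = 55.691 kPa
Final effective stress: σ'_f = σ'_0 + Δσ = 58.83 + 55.691 = 114.52 kPa.
Normally consolidated clay, so the full stress increment lies on the virgin compression line:
S_c = C_c·H/(1+e₀)·log₁₀(σ'_f/σ'_0) = 0.28×3.8/(1+0.77)×log₁₀(114.52/58.83)
    = 0.60113 × 0.28928 = 0.1739 m

S_c ≈ 174 mm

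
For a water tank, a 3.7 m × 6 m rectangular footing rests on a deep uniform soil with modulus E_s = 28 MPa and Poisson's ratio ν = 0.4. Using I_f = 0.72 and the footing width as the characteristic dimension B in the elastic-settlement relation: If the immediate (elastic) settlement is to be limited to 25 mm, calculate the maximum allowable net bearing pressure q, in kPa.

E_s = 28 MPa = 28000 kPa.
S_e = q·B·(1−ν²)/E_s · I_f  ⇒  q = S_e·E_s / (B·(1−ν²)·I_f).
q = 0.025 × 28000 / (3.7 × 0.84 × 0.72) = 312.8 kPa

q ≈ 313 kPa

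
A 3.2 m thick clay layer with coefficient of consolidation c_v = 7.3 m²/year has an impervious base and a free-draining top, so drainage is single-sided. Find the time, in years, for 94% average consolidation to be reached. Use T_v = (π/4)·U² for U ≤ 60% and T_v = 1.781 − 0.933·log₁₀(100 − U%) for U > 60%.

t ≈ 1.48 years

Drainage path length: H_d = H = 3.2 m (single drainage).
U > 60%: T_v = 1.781 − 0.933·log₁₀(100 − 94) = 1.055.
t = T_v·H_d²/c_v = 1.055×3.2²/7.3 = 1.48 years.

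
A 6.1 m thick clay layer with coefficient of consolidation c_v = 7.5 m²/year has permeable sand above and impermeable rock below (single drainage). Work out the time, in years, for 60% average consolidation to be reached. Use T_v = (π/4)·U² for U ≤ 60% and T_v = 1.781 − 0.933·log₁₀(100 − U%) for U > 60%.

Drainage path length: H_d = H = 6.1 m (single drainage).
U ≤ 60%: T_v = (π/4)·U² = (π/4)×0.6² = 0.28274.
t = T_v·H_d²/c_v = 0.28274×6.1²/7.5 = 1.403 years.

t ≈ 1.4 years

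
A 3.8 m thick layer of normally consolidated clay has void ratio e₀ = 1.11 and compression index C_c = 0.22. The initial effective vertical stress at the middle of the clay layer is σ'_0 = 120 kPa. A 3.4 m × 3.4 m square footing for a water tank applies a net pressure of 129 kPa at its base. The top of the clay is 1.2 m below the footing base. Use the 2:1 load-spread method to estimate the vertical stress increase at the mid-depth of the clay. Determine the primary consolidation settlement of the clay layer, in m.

Mid-depth of clay below the footing base: z = 1.2 + 3.8/2 = 3.1 m.
Stress increase at mid-clay by the 2:1 spreading method:
Δσ = qBL/((B+z)(L+z)) = 129×3.4×3.4/((3.4+3.1)(3.4+3.1)) = 35.296 kPa
Final effective stress: σ'_f = σ'_0 + Δσ = 120 + 35.296 = 155.3 kPa.
Normally consolidated clay, so the full stress increment lies on the virgin compression line:
S_c = C_c·H/(1+e₀)·log₁₀(σ'_f/σ'_0) = 0.22×3.8/(1+1.11)×log₁₀(155.3/120)
    = 0.39621 × 0.11199 = 0.04437 m

S_c ≈ 0.0444 m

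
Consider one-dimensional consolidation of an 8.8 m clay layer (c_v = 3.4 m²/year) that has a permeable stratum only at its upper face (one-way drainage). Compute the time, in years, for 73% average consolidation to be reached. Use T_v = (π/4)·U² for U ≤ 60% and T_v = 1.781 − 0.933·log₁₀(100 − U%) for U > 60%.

Drainage path length: H_d = H = 8.8 m (single drainage).
U > 60%: T_v = 1.781 − 0.933·log₁₀(100 − 73) = 0.44554.
t = T_v·H_d²/c_v = 0.44554×8.8²/3.4 = 10.15 years.

t ≈ 10.1 years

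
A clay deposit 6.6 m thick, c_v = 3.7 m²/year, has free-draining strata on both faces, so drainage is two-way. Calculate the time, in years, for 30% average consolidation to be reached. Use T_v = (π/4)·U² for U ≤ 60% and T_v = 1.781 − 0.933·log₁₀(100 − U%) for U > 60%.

Drainage path length: H_d = H/2 = 3.3 m (double drainage).
U ≤ 60%: T_v = (π/4)·U² = (π/4)×0.3² = 0.070686.
t = T_v·H_d²/c_v = 0.070686×3.3²/3.7 = 0.208 years.

t ≈ 0.208 years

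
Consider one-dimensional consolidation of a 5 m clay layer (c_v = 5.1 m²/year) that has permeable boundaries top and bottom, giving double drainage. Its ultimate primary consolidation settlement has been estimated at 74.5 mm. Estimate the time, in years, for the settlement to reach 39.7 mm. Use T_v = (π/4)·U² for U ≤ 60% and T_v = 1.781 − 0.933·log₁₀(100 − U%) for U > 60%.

t ≈ 0.273 years

Drainage path length: H_d = H/2 = 2.5 m (double drainage).
U = S(t)/S_ult = 39.7/74.5 = 0.5329.
U ≤ 60%: T_v = (π/4)·U² = (π/4)×0.53289² = 0.22303.
t = T_v·H_d²/c_v = 0.22303×2.5²/5.1 = 0.2733 years.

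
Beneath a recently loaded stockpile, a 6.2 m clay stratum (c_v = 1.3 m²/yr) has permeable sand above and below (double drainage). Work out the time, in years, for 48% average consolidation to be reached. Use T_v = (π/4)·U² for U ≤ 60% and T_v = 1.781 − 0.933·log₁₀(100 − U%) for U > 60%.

Drainage path length: H_d = H/2 = 3.1 m (double drainage).
U ≤ 60%: T_v = (π/4)·U² = (π/4)×0.48² = 0.18096.
t = T_v·H_d²/c_v = 0.18096×3.1²/1.3 = 1.338 years.

t ≈ 1.34 years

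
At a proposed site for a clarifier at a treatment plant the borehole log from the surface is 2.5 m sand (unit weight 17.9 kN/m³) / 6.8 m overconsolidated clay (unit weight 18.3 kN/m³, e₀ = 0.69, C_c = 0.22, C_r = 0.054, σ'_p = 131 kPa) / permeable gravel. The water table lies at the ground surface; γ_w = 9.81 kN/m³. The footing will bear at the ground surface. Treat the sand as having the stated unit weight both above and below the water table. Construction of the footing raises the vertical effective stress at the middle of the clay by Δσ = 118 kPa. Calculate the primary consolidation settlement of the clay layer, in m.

S_c ≈ 0.186 m

Mid-depth of clay below the ground surface: z = 2.5 + 6.8/2 = 5.9 m.
Total vertical stress at mid-clay: σ_v = 17.9×2.5 + 18.3×3.4 = 106.97 kPa.
Pore pressure: u = 9.81×(5.9 − 0) = 57.879 kPa.
Initial effective stress: σ'_0 = σ_v − u = 106.97 − 57.879 = 49.091 kPa.
Final effective stress: σ'_f = 49.091 + 118 = 167.09 kPa.
σ'_f = 167.09 > σ'_p = 131 kPa, so the stress path crosses the preconsolidation pressure — recompression up to σ'_p, then virgin compression beyond:
S_c = H/(1+e₀)·[C_r·log₁₀(σ'_p/σ'_0) + C_c·log₁₀(σ'_f/σ'_p)]
    = 6.8/1.69 × [0.054×log₁₀(131/49.091) + 0.22×log₁₀(167.09/131)]
    = 4.0237 × [0.023019 + 0.023249] = 0.1862 m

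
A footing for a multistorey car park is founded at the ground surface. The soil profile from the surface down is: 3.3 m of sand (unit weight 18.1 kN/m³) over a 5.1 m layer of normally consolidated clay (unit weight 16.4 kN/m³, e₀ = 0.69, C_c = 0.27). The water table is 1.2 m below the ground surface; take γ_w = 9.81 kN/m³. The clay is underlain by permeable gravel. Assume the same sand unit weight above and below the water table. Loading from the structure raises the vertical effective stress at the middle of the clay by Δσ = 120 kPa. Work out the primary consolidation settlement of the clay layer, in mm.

S_c ≈ 405 mm

Mid-depth of clay below the ground surface: z = 3.3 + 5.1/2 = 5.85 m.
Total vertical stress at mid-clay: σ_v = 18.1×3.3 + 16.4×2.55 = 101.55 kPa.
Pore pressure: u = 9.81×(5.85 − 1.2) = 45.617 kPa.
Initial effective stress: σ'_0 = σ_v − u = 101.55 − 45.617 = 55.933 kPa.
Final effective stress: σ'_f = σ'_0 + Δσ = 55.933 + 120 = 175.93 kPa.
Normally consolidated clay, so the full stress increment lies on the virgin compression line:
S_c = C_c·H/(1+e₀)·log₁₀(σ'_f/σ'_0) = 0.27×5.1/(1+0.69)×log₁₀(175.93/55.933)
    = 0.81479 × 0.49767 = 0.4055 m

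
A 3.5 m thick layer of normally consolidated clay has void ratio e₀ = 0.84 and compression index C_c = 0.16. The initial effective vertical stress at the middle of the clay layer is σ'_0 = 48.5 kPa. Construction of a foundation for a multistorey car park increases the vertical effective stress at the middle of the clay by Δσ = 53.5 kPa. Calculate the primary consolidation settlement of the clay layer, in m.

Final effective stress: σ'_f = σ'_0 + Δσ = 48.5 + 53.5 = 102 kPa.
Normally consolidated clay, so the full stress increment lies on the virgin compression line:
S_c = C_c·H/(1+e₀)·log₁₀(σ'_f/σ'_0) = 0.16×3.5/(1+0.84)×log₁₀(102/48.5)
    = 0.30435 × 0.32286 = 0.09826 m

S_c ≈ 0.0983 m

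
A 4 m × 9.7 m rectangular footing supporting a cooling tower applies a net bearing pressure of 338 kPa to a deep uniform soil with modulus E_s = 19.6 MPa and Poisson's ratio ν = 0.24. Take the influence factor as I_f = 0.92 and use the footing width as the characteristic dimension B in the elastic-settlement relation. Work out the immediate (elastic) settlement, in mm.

S_e ≈ 59.8 mm

Immediate (elastic) settlement: S_e = q·B·(1−ν²)/E_s · I_f.
E_s = 19.6 MPa = 19600 kPa.
S_e = 338 × 4 × (1 − 0.24²) / 19600 × 0.92
    = 338 × 4 × 0.9424 / 19600 × 0.92
    = 0.05981 m = 59.81 mm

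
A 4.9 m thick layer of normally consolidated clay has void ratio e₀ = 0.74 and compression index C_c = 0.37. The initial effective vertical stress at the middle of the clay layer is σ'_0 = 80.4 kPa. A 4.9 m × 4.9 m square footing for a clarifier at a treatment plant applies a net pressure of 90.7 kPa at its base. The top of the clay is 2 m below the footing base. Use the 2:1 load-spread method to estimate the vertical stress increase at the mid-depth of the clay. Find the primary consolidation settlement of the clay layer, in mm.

S_c ≈ 122 mm

Mid-depth of clay below the footing base: z = 2 + 4.9/2 = 4.45 m.
Stress increase at mid-clay by the 2:1 spreading method:
Δσ = qBL/((B+z)(L+z)) = 90.7×4.9×4.9/((4.9+4.45)(4.9+4.45)) = 24.91 kPa
Final effective stress: σ'_f = σ'_0 + Δσ = 80.4 + 24.91 = 105.31 kPa.
Normally consolidated clay, so the full stress increment lies on the virgin compression line:
S_c = C_c·H/(1+e₀)·log₁₀(σ'_f/σ'_0) = 0.37×4.9/(1+0.74)×log₁₀(105.31/80.4)
    = 1.042 × 0.11721 = 0.1221 m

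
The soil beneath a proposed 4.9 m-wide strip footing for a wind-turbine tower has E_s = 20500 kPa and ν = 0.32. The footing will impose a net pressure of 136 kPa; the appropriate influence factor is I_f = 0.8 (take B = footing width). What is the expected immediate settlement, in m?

Immediate (elastic) settlement: S_e = q·B·(1−ν²)/E_s · I_f.
S_e = 136 × 4.9 × (1 − 0.32²) / 20500 × 0.8
    = 136 × 4.9 × 0.8976 / 20500 × 0.8
    = 0.02334 m

S_e ≈ 0.0233 m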